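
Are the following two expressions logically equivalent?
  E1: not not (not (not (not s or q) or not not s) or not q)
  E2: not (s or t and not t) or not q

Yes

E1: not not (not (not (not s or q) or not not s) or not q)
    = not (not (not s or q) or not not s) or not q   [double negation]
    = (not s or q) and not s or not q   [De Morgan]
    = not s or not q   [absorption]
E2: not (s or t and not t) or not q
    = not s or not q   [complement / identity]
Both reduce to not s or not q, so they are equivalent.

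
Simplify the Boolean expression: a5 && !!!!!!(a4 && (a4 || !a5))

a5 && a4

a5 && !!!!!!(a4 && (a4 || !a5))
= a5 && !!!!!!a4   (absorption)
= a5 && !!!!a4   (double negation)
= a5 && !!a4   (double negation)
= a5 && a4   (double negation)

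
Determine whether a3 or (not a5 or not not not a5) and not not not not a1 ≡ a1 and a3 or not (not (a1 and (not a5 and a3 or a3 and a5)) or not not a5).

No

E1: a3 or (not a5 or not not not a5) and not not not not a1
    = a3 or (not a5 or not a5) and not not not not a1   — double negation
    = a3 or (not a5 or not a5) and not not a1   — double negation
    = a3 or (not a5 or not a5) and a1   — double negation
    = a3 or not a5 and a1   — idempotence
E2: a1 and a3 or not (not (a1 and (not a5 and a3 or a3 and a5)) or not not a5)
    = a1 and a3 or not (not (a1 and a3) or not not a5)   — distribution
    = a1 and a3 or a1 and a3 and not a5   — De Morgan
    = a1 and a3   — absorption
These differ: at a1=0, a3=1, a5=0, E1 = 1 but E2 = 0.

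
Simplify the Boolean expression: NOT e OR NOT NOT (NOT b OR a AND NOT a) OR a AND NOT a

NOT e OR NOT b

NOT e OR NOT NOT (NOT b OR a AND NOT a) OR a AND NOT a
= NOT e OR NOT NOT (NOT b OR a AND NOT a)
= NOT e OR NOT b OR a AND NOT a
= NOT e OR NOT b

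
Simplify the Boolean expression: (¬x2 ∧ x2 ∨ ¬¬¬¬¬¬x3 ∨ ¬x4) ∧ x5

(x3 ∨ ¬x4) ∧ x5

(¬x2 ∧ x2 ∨ ¬¬¬¬¬¬x3 ∨ ¬x4) ∧ x5
= (¬x2 ∧ x2 ∨ ¬¬¬¬x3 ∨ ¬x4) ∧ x5   — double negation
= (¬x2 ∧ x2 ∨ ¬¬x3 ∨ ¬x4) ∧ x5   — double negation
= (¬¬x3 ∨ ¬x4) ∧ x5   — complement / identity
= (x3 ∨ ¬x4) ∧ x5   — double negation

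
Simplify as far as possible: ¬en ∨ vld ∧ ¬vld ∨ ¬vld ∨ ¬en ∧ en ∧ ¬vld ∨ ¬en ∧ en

¬en ∨ ¬vld

¬en ∨ vld ∧ ¬vld ∨ ¬vld ∨ ¬en ∧ en ∧ ¬vld ∨ ¬en ∧ en
= ¬en ∨ vld ∧ ¬vld ∨ ¬vld ∨ ¬en ∧ en   (absorption)
= ¬en ∨ vld ∧ ¬vld ∨ ¬vld   (complement / identity)
= ¬en ∨ ¬vld   (complement / identity)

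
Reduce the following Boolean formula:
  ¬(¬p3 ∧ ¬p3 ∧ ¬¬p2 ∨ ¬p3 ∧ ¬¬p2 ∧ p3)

p3 ∨ ¬p2

¬(¬p3 ∧ ¬p3 ∧ ¬¬p2 ∨ ¬p3 ∧ ¬¬p2 ∧ p3)
= ¬(¬p3 ∧ ¬¬p2)   — distribution
= p3 ∨ ¬p2   — De Morgan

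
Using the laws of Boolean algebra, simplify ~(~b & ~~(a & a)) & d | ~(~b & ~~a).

b | ~a

~(~b & ~~(a & a)) & d | ~(~b & ~~a)
= ~(~b & ~~a) & d | ~(~b & ~~a)
= ~(~b & ~~a)
= b | ~a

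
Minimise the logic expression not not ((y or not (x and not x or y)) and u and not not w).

not not ((y or not (x and not x or y)) and u and not not w)
= not not ((y or not y) and u and not not w)   [complement / identity]
= (y or not y) and u and not not w   [double negation]
= u and not not w   [complement / identity]
= u and w   [double negation]

u and w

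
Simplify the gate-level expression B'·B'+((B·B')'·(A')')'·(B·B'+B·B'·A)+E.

B'+E

B'·B'+((B·B')'·(A')')'·(B·B'+B·B'·A)+E
= B'·B'+((B·B')'·(A')')'·B·B'+E   [absorption]
= B'·B'+(B·B'+A')·B·B'+E   [De Morgan]
= B'·B'+B·B'+E   [absorption]
= B'+E   [distribution]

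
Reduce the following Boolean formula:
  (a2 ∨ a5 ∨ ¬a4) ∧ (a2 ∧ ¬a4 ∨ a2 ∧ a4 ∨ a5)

(a2 ∨ a5 ∨ ¬a4) ∧ (a2 ∧ ¬a4 ∨ a2 ∧ a4 ∨ a5)
= (a2 ∨ a5 ∨ ¬a4) ∧ (a2 ∨ a5)   (distribution)
= a2 ∨ a5   (absorption)

a2 ∨ a5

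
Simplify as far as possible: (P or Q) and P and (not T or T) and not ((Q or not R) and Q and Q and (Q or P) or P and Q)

P and not Q

(P or Q) and P and (not T or T) and not ((Q or not R) and Q and Q and (Q or P) or P and Q)
= (P or Q) and P and not ((Q or not R) and Q and Q and (Q or P) or P and Q)   [complement / identity]
= (P or Q) and P and not ((Q or not R) and Q and Q or P and Q)   [absorption]
= P and not ((Q or not R) and Q and Q or P and Q)   [absorption]
= P and not (Q and Q or P and Q)   [absorption]
= P and not ((Q or P) and Q)   [distribution]
= P and not Q   [absorption]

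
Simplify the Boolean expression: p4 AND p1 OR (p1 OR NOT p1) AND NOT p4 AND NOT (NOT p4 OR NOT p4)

p4 AND p1

p4 AND p1 OR (p1 OR NOT p1) AND NOT p4 AND NOT (NOT p4 OR NOT p4)
= p4 AND p1 OR (p1 OR NOT p1) AND NOT p4 AND NOT NOT p4
= p4 AND p1 OR NOT p4 AND NOT NOT p4
= p4 AND p1 OR NOT p4 AND p4
= p4 AND p1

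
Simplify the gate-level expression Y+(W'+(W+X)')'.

Y+(W'+(W+X)')'
= Y+W·(W+X)
= Y+W

Y+W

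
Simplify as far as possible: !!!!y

!!!!y
= !!y   [double negation]
= y   [double negation]

y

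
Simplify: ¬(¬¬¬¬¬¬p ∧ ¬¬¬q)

¬p ∨ q

¬(¬¬¬¬¬¬p ∧ ¬¬¬q)
= ¬(¬¬¬¬p ∧ ¬¬¬q)   — double negation
= ¬(¬¬p ∧ ¬¬¬q)   — double negation
= ¬p ∨ ¬¬q   — De Morgan
= ¬p ∨ q   — double negation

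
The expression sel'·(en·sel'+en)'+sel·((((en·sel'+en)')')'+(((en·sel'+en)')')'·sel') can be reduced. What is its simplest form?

en'

sel'·(en·sel'+en)'+sel·((((en·sel'+en)')')'+(((en·sel'+en)')')'·sel')
= sel'·(en·sel'+en)'+sel·(((en·sel'+en)')')'
= sel'·(en·sel'+en)'+sel·(en·sel'+en)'
= (en·sel'+en)'
= en'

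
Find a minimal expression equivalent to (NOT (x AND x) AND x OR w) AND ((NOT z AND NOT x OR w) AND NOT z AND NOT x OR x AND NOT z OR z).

(NOT (x AND x) AND x OR w) AND ((NOT z AND NOT x OR w) AND NOT z AND NOT x OR x AND NOT z OR z)
= (NOT x AND x OR w) AND ((NOT z AND NOT x OR w) AND NOT z AND NOT x OR x AND NOT z OR z)   — idempotence
= w AND ((NOT z AND NOT x OR w) AND NOT z AND NOT x OR x AND NOT z OR z)   — complement / identity
= w AND (NOT z AND NOT x OR x AND NOT z OR z)   — absorption
= w AND (NOT z OR z)   — distribution
= w   — complement / identity

w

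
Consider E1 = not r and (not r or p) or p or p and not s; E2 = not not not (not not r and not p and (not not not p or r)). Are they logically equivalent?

Yes

E1: not r and (not r or p) or p or p and not s
    = not r or p or p and not s
    = not r or p
E2: not not not (not not r and not p and (not not not p or r))
    = not not not (not not r and not p and (not p or r))
    = not (not not r and not p and (not p or r))
    = not (not not r and not p)
    = not r or p
Both reduce to not r or p, so they are equivalent.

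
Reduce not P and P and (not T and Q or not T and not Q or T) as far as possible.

False

not P and P and (not T and Q or not T and not Q or T)
= not P and P and (not T or T)
= not P and P
= False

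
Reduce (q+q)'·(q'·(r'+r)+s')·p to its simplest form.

(q+q)'·(q'·(r'+r)+s')·p
= (q+q)'·(q'+s')·p   [complement / identity]
= q'·(q'+s')·p   [idempotence]
= q'·p   [absorption]

q'·p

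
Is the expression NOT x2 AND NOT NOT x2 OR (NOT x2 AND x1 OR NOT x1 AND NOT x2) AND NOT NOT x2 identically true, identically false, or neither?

NOT x2 AND NOT NOT x2 OR (NOT x2 AND x1 OR NOT x1 AND NOT x2) AND NOT NOT x2
= NOT x2 AND NOT NOT x2 OR NOT x2 AND NOT NOT x2   (distribution)
= NOT x2 AND NOT NOT x2   (idempotence)
= NOT x2 AND x2   (double negation)
= FALSE   (complement)

identically false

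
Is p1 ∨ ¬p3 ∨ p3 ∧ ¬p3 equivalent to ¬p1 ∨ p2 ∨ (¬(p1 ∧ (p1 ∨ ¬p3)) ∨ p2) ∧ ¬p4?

E1: p1 ∨ ¬p3 ∨ p3 ∧ ¬p3
    = p1 ∨ ¬p3   (complement / identity)
E2: ¬p1 ∨ p2 ∨ (¬(p1 ∧ (p1 ∨ ¬p3)) ∨ p2) ∧ ¬p4
    = ¬p1 ∨ p2 ∨ (¬p1 ∨ p2) ∧ ¬p4   (absorption)
    = ¬p1 ∨ p2   (absorption)
These differ: at p1=1, p2=0, p3=1, p4=1, E1 = 1 but E2 = 0.

No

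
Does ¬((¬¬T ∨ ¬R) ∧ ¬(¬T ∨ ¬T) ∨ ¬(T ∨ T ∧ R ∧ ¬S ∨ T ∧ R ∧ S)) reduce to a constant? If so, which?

¬((¬¬T ∨ ¬R) ∧ ¬(¬T ∨ ¬T) ∨ ¬(T ∨ T ∧ R ∧ ¬S ∨ T ∧ R ∧ S))
= ¬((¬¬T ∨ ¬R) ∧ ¬(¬T ∨ ¬T) ∨ ¬(T ∨ T ∧ R))   (distribution)
= ¬((¬¬T ∨ ¬R) ∧ ¬¬T ∨ ¬(T ∨ T ∧ R))   (idempotence)
= ¬(¬¬T ∨ ¬(T ∨ T ∧ R))   (absorption)
= ¬T ∧ (T ∨ T ∧ R)   (De Morgan)
= ¬T ∧ T   (absorption)
= False   (complement)

yes, False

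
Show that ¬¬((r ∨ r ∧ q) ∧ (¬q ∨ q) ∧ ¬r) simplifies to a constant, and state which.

False

¬¬((r ∨ r ∧ q) ∧ (¬q ∨ q) ∧ ¬r)
= ¬¬((r ∨ r ∧ q) ∧ ¬r)   (complement / identity)
= ¬¬(r ∧ ¬r)   (absorption)
= r ∧ ¬r   (double negation)
= False   (complement)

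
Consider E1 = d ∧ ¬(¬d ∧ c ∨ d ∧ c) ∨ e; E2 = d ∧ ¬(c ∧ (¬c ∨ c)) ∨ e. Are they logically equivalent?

E1: d ∧ ¬(¬d ∧ c ∨ d ∧ c) ∨ e
    = d ∧ ¬c ∨ e
E2: d ∧ ¬(c ∧ (¬c ∨ c)) ∨ e
    = d ∧ ¬c ∨ e
Both reduce to d ∧ ¬c ∨ e, so they are equivalent.

Yes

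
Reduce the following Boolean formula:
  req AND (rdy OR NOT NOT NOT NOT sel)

req AND (rdy OR NOT NOT NOT NOT sel)
= req AND (rdy OR NOT NOT sel)   (double negation)
= req AND (rdy OR sel)   (double negation)

req AND (rdy OR sel)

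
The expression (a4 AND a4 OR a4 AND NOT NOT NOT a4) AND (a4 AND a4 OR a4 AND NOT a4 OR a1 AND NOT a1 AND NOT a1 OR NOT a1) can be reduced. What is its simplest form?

(a4 AND a4 OR a4 AND NOT NOT NOT a4) AND (a4 AND a4 OR a4 AND NOT a4 OR a1 AND NOT a1 AND NOT a1 OR NOT a1)
= (a4 AND a4 OR a4 AND NOT NOT NOT a4) AND (a4 AND a4 OR a4 AND NOT a4 OR a1 AND NOT a1 OR NOT a1)
= (a4 AND a4 OR a4 AND NOT a4) AND (a4 AND a4 OR a4 AND NOT a4 OR a1 AND NOT a1 OR NOT a1)
= (a4 AND a4 OR a4 AND NOT a4) AND (a4 AND a4 OR a4 AND NOT a4 OR NOT a1)
= a4 AND a4 OR a4 AND NOT a4
= a4

a4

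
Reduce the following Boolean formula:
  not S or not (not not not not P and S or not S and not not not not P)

not S or not P

not S or not (not not not not P and S or not S and not not not not P)
= not S or not not not not not P   (distribution)
= not S or not not not P   (double negation)
= not S or not P   (double negation)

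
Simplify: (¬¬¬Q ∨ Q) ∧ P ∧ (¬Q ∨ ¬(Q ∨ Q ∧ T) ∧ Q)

(¬¬¬Q ∨ Q) ∧ P ∧ (¬Q ∨ ¬(Q ∨ Q ∧ T) ∧ Q)
= (¬Q ∨ Q) ∧ P ∧ (¬Q ∨ ¬(Q ∨ Q ∧ T) ∧ Q)   — double negation
= (¬Q ∨ Q) ∧ P ∧ (¬Q ∨ ¬Q ∧ Q)   — absorption
= (¬Q ∨ Q) ∧ P ∧ ¬Q   — complement / identity
= P ∧ ¬Q   — complement / identity

P ∧ ¬Q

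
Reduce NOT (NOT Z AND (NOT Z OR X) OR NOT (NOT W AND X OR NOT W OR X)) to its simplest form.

NOT (NOT Z AND (NOT Z OR X) OR NOT (NOT W AND X OR NOT W OR X))
= NOT (NOT Z OR NOT (NOT W AND X OR NOT W OR X))
= NOT (NOT Z OR NOT (NOT W OR X))
= Z AND (NOT W OR X)

Z AND (NOT W OR X)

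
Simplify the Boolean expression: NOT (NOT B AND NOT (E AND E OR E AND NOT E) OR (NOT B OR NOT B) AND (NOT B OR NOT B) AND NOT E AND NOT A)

NOT (NOT B AND NOT (E AND E OR E AND NOT E) OR (NOT B OR NOT B) AND (NOT B OR NOT B) AND NOT E AND NOT A)
= NOT (NOT B AND NOT (E AND E OR E AND NOT E) OR (NOT B OR NOT B) AND NOT E AND NOT A)
= NOT (NOT B AND NOT (E AND E OR E AND NOT E) OR NOT B AND NOT E AND NOT A)
= NOT (NOT B AND NOT E OR NOT B AND NOT E AND NOT A)
= NOT (NOT B AND NOT E)
= B OR E

B OR E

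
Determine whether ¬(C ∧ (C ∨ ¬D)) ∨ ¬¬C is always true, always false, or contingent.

¬(C ∧ (C ∨ ¬D)) ∨ ¬¬C
= ¬(C ∧ (C ∨ ¬D)) ∨ C
= ¬C ∨ C
= True

always true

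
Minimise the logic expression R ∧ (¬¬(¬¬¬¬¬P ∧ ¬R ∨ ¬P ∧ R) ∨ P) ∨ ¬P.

R ∨ ¬P

R ∧ (¬¬(¬¬¬¬¬P ∧ ¬R ∨ ¬P ∧ R) ∨ P) ∨ ¬P
= R ∧ (¬¬(¬¬¬P ∧ ¬R ∨ ¬P ∧ R) ∨ P) ∨ ¬P   [double negation]
= R ∧ (¬¬(¬P ∧ ¬R ∨ ¬P ∧ R) ∨ P) ∨ ¬P   [double negation]
= R ∧ (¬¬¬P ∨ P) ∨ ¬P   [distribution]
= R ∧ (¬P ∨ P) ∨ ¬P   [double negation]
= R ∨ ¬P   [complement / identity]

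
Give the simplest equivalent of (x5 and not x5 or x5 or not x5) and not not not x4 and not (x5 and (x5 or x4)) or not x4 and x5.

(x5 and not x5 or x5 or not x5) and not not not x4 and not (x5 and (x5 or x4)) or not x4 and x5
= (x5 and not x5 or x5 or not x5) and not x4 and not (x5 and (x5 or x4)) or not x4 and x5   — double negation
= (x5 and not x5 or x5 or not x5) and not x4 and not x5 or not x4 and x5   — absorption
= (x5 or not x5) and not x4 and not x5 or not x4 and x5   — complement / identity
= not x4 and not x5 or not x4 and x5   — complement / identity
= not x4   — distribution

not x4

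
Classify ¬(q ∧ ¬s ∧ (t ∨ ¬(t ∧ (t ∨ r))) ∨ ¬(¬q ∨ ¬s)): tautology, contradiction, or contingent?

contingent

¬(q ∧ ¬s ∧ (t ∨ ¬(t ∧ (t ∨ r))) ∨ ¬(¬q ∨ ¬s))
= ¬(q ∧ ¬s ∧ (t ∨ ¬(t ∧ (t ∨ r))) ∨ q ∧ s)   (De Morgan)
= ¬(q ∧ ¬s ∧ (t ∨ ¬t) ∨ q ∧ s)   (absorption)
= ¬(q ∧ ¬s ∨ q ∧ s)   (complement / identity)
= ¬q   (distribution)
This depends on q, so it is not a constant.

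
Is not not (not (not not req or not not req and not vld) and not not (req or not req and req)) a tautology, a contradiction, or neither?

contradiction

not not (not (not not req or not not req and not vld) and not not (req or not req and req))
= not not (not not not req and not not (req or not req and req))   — absorption
= not (not not req or not (req or not req and req))   — De Morgan
= not (not not req or not req)   — complement / identity
= not req and req   — De Morgan
= False   — complement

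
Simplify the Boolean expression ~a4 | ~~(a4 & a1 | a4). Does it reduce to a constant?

1

~a4 | ~~(a4 & a1 | a4)
= ~a4 | ~~a4   (absorption)
= ~a4 | a4   (double negation)
= 1   (complement)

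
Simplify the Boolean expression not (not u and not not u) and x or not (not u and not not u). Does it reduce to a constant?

not (not u and not not u) and x or not (not u and not not u)
= not (not u and not not u)
= u or not u
= True

True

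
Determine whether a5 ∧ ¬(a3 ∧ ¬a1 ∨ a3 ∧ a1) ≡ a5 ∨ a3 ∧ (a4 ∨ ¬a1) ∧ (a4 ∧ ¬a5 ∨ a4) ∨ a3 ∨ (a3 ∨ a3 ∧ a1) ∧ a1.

E1: a5 ∧ ¬(a3 ∧ ¬a1 ∨ a3 ∧ a1)
    = a5 ∧ ¬a3   [distribution]
E2: a5 ∨ a3 ∧ (a4 ∨ ¬a1) ∧ (a4 ∧ ¬a5 ∨ a4) ∨ a3 ∨ (a3 ∨ a3 ∧ a1) ∧ a1
    = a5 ∨ a3 ∧ (a4 ∨ ¬a1) ∧ a4 ∨ a3 ∨ (a3 ∨ a3 ∧ a1) ∧ a1   [absorption]
    = a5 ∨ a3 ∧ a4 ∨ a3 ∨ (a3 ∨ a3 ∧ a1) ∧ a1   [absorption]
    = a5 ∨ a3 ∧ a4 ∨ a3 ∨ a3 ∧ a1   [absorption]
    = a5 ∨ a3 ∨ a3 ∧ a1   [absorption]
    = a5 ∨ a3   [absorption]
These differ: at a1=1, a3=1, a4=1, a5=0, E1 = 0 but E2 = 1.

No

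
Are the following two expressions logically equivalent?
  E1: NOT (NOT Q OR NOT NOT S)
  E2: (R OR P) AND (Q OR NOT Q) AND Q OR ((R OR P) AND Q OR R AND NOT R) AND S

No

E1: NOT (NOT Q OR NOT NOT S)
    = Q AND NOT S   [De Morgan]
E2: (R OR P) AND (Q OR NOT Q) AND Q OR ((R OR P) AND Q OR R AND NOT R) AND S
    = (R OR P) AND Q OR ((R OR P) AND Q OR R AND NOT R) AND S   [complement / identity]
    = (R OR P) AND Q OR (R OR P) AND Q AND S   [complement / identity]
    = (R OR P) AND Q   [absorption]
These differ: at P=1, Q=1, R=1, S=1, E1 = 0 but E2 = 1.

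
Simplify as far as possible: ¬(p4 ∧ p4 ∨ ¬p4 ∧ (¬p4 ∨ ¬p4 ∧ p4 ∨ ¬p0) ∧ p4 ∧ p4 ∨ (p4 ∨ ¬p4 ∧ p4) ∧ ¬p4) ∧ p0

¬p4 ∧ p0

¬(p4 ∧ p4 ∨ ¬p4 ∧ (¬p4 ∨ ¬p4 ∧ p4 ∨ ¬p0) ∧ p4 ∧ p4 ∨ (p4 ∨ ¬p4 ∧ p4) ∧ ¬p4) ∧ p0
= ¬(p4 ∧ p4 ∨ ¬p4 ∧ (¬p4 ∨ ¬p0) ∧ p4 ∧ p4 ∨ (p4 ∨ ¬p4 ∧ p4) ∧ ¬p4) ∧ p0   [complement / identity]
= ¬((p4 ∨ ¬p4 ∧ (¬p4 ∨ ¬p0) ∧ p4) ∧ p4 ∨ (p4 ∨ ¬p4 ∧ p4) ∧ ¬p4) ∧ p0   [distribution]
= ¬((p4 ∨ ¬p4 ∧ p4) ∧ p4 ∨ (p4 ∨ ¬p4 ∧ p4) ∧ ¬p4) ∧ p0   [absorption]
= ¬(p4 ∨ ¬p4 ∧ p4) ∧ p0   [distribution]
= ¬p4 ∧ p0   [complement / identity]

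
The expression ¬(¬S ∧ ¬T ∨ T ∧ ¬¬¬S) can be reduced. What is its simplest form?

S

¬(¬S ∧ ¬T ∨ T ∧ ¬¬¬S)
= ¬(¬S ∧ ¬T ∨ T ∧ ¬S)
= ¬¬S
= S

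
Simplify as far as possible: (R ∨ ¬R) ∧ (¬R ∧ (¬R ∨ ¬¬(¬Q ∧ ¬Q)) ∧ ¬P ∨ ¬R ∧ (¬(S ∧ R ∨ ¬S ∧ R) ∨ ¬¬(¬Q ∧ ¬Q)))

(R ∨ ¬R) ∧ (¬R ∧ (¬R ∨ ¬¬(¬Q ∧ ¬Q)) ∧ ¬P ∨ ¬R ∧ (¬(S ∧ R ∨ ¬S ∧ R) ∨ ¬¬(¬Q ∧ ¬Q)))
= (R ∨ ¬R) ∧ (¬R ∧ (¬R ∨ ¬¬(¬Q ∧ ¬Q)) ∧ ¬P ∨ ¬R ∧ (¬R ∨ ¬¬(¬Q ∧ ¬Q)))   [distribution]
= (R ∨ ¬R) ∧ ¬R ∧ (¬R ∨ ¬¬(¬Q ∧ ¬Q))   [absorption]
= (R ∨ ¬R) ∧ ¬R ∧ (¬R ∨ ¬¬¬Q)   [idempotence]
= (R ∨ ¬R) ∧ ¬R ∧ (¬R ∨ ¬Q)   [double negation]
= (R ∨ ¬R) ∧ ¬R   [absorption]
= ¬R   [complement / identity]

¬R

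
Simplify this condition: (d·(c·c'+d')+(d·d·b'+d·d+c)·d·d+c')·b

(d+c')·b

(d·(c·c'+d')+(d·d·b'+d·d+c)·d·d+c')·b
= (d·(c·c'+d')+(d·d+c)·d·d+c')·b   — absorption
= (d·(c·c'+d')+d·d+c')·b   — absorption
= (d·d'+d·d+c')·b   — complement / identity
= (d+c')·b   — distribution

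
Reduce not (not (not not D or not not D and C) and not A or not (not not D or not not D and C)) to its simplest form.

not (not (not not D or not not D and C) and not A or not (not not D or not not D and C))
= not not (not not D or not not D and C)   (absorption)
= not not not not D   (absorption)
= not not D   (double negation)
= D   (double negation)

D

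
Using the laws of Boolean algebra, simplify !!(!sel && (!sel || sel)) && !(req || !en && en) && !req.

!sel && !req

!!(!sel && (!sel || sel)) && !(req || !en && en) && !req
= !sel && (!sel || sel) && !(req || !en && en) && !req   — double negation
= !sel && (!sel || sel) && !req && !req   — complement / identity
= !sel && !req && !req   — complement / identity
= !sel && !req   — idempotence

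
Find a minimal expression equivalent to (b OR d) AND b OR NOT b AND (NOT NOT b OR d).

(b OR d) AND b OR NOT b AND (NOT NOT b OR d)
= (b OR d) AND b OR NOT b AND (b OR d)   [double negation]
= b OR d   [distribution]

b OR d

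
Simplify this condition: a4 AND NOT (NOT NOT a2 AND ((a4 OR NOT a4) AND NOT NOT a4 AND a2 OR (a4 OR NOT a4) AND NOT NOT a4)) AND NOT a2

a4 AND NOT (NOT NOT a2 AND ((a4 OR NOT a4) AND NOT NOT a4 AND a2 OR (a4 OR NOT a4) AND NOT NOT a4)) AND NOT a2
= a4 AND NOT (NOT NOT a2 AND (a4 OR NOT a4) AND NOT NOT a4) AND NOT a2   — absorption
= a4 AND NOT (NOT NOT a2 AND NOT NOT a4) AND NOT a2   — complement / identity
= a4 AND (NOT a2 OR NOT a4) AND NOT a2   — De Morgan
= a4 AND NOT a2   — absorption

a4 AND NOT a2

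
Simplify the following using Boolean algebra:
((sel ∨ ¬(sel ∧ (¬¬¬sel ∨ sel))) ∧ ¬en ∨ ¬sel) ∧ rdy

(¬en ∨ ¬sel) ∧ rdy

((sel ∨ ¬(sel ∧ (¬¬¬sel ∨ sel))) ∧ ¬en ∨ ¬sel) ∧ rdy
= ((sel ∨ ¬(sel ∧ (¬sel ∨ sel))) ∧ ¬en ∨ ¬sel) ∧ rdy
= ((sel ∨ ¬sel) ∧ ¬en ∨ ¬sel) ∧ rdy
= (¬en ∨ ¬sel) ∧ rdy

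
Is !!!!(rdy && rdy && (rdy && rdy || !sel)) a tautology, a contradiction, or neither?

!!!!(rdy && rdy && (rdy && rdy || !sel))
= !!!!(rdy && rdy)   [absorption]
= !!(rdy && rdy)   [double negation]
= rdy && rdy   [double negation]
= rdy   [idempotence]
This depends on rdy, so it is not a constant.

neither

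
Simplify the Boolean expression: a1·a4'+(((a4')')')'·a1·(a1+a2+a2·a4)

a1

a1·a4'+(((a4')')')'·a1·(a1+a2+a2·a4)
= a1·a4'+(((a4')')')'·a1·(a1+a2)   (absorption)
= a1·a4'+(a4')'·a1·(a1+a2)   (double negation)
= a1·a4'+(a4')'·a1   (absorption)
= a1·a4'+a4·a1   (double negation)
= a1   (distribution)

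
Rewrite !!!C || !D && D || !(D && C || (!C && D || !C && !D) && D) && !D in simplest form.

!C || !D

!!!C || !D && D || !(D && C || (!C && D || !C && !D) && D) && !D
= !!!C || !D && D || !(D && C || !C && D) && !D
= !!!C || !D && D || !D && !D
= !!!C || !D
= !C || !D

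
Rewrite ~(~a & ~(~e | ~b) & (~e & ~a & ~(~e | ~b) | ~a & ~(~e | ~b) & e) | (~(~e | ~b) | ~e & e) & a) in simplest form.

~(~a & ~(~e | ~b) & (~e & ~a & ~(~e | ~b) | ~a & ~(~e | ~b) & e) | (~(~e | ~b) | ~e & e) & a)
= ~(~a & ~(~e | ~b) & ~a & ~(~e | ~b) | (~(~e | ~b) | ~e & e) & a)   (distribution)
= ~(~a & ~(~e | ~b) | (~(~e | ~b) | ~e & e) & a)   (idempotence)
= ~(~a & ~(~e | ~b) | ~(~e | ~b) & a)   (complement / identity)
= ~~(~e | ~b)   (distribution)
= ~e | ~b   (double negation)

~e | ~b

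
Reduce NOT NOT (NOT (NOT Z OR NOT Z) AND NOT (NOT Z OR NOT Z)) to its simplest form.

NOT NOT (NOT (NOT Z OR NOT Z) AND NOT (NOT Z OR NOT Z))
= NOT NOT NOT (NOT Z OR NOT Z)   [idempotence]
= NOT NOT NOT NOT Z   [idempotence]
= NOT NOT Z   [double negation]
= Z   [double negation]

Z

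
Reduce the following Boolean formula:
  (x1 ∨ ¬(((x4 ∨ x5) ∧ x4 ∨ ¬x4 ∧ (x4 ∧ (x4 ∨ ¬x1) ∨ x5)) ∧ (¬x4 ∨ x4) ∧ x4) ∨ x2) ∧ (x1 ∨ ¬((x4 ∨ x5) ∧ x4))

(x1 ∨ ¬(((x4 ∨ x5) ∧ x4 ∨ ¬x4 ∧ (x4 ∧ (x4 ∨ ¬x1) ∨ x5)) ∧ (¬x4 ∨ x4) ∧ x4) ∨ x2) ∧ (x1 ∨ ¬((x4 ∨ x5) ∧ x4))
= (x1 ∨ ¬(((x4 ∨ x5) ∧ x4 ∨ ¬x4 ∧ (x4 ∨ x5)) ∧ (¬x4 ∨ x4) ∧ x4) ∨ x2) ∧ (x1 ∨ ¬((x4 ∨ x5) ∧ x4))   — absorption
= (x1 ∨ ¬(((x4 ∨ x5) ∧ x4 ∨ ¬x4 ∧ (x4 ∨ x5)) ∧ x4) ∨ x2) ∧ (x1 ∨ ¬((x4 ∨ x5) ∧ x4))   — complement / identity
= (x1 ∨ ¬((x4 ∨ x5) ∧ x4) ∨ x2) ∧ (x1 ∨ ¬((x4 ∨ x5) ∧ x4))   — distribution
= x1 ∨ ¬((x4 ∨ x5) ∧ x4)   — absorption
= x1 ∨ ¬x4   — absorption

x1 ∨ ¬x4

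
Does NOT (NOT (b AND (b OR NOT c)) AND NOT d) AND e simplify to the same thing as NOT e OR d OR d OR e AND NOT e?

No

E1: NOT (NOT (b AND (b OR NOT c)) AND NOT d) AND e
    = NOT (NOT b AND NOT d) AND e   — absorption
    = (b OR d) AND e   — De Morgan
E2: NOT e OR d OR d OR e AND NOT e
    = NOT e OR d OR e AND NOT e   — idempotence
    = NOT e OR d   — complement / identity
These differ: at b=0, c=0, d=1, e=0, E1 = 0 but E2 = 1.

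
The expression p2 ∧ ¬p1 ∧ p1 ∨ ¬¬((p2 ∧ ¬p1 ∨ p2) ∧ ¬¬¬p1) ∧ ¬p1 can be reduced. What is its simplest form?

p2 ∧ ¬p1 ∧ p1 ∨ ¬¬((p2 ∧ ¬p1 ∨ p2) ∧ ¬¬¬p1) ∧ ¬p1
= p2 ∧ ¬p1 ∧ p1 ∨ ¬¬((p2 ∧ ¬p1 ∨ p2) ∧ ¬p1) ∧ ¬p1   [double negation]
= p2 ∧ ¬p1 ∧ p1 ∨ ¬¬(p2 ∧ ¬p1) ∧ ¬p1   [absorption]
= p2 ∧ ¬p1 ∧ p1 ∨ p2 ∧ ¬p1 ∧ ¬p1   [double negation]
= p2 ∧ ¬p1   [distribution]

p2 ∧ ¬p1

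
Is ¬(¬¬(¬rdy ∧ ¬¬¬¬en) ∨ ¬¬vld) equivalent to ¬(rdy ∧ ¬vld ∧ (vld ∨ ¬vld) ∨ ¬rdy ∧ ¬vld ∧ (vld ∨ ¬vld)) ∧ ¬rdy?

E1: ¬(¬¬(¬rdy ∧ ¬¬¬¬en) ∨ ¬¬vld)
    = ¬(¬rdy ∧ ¬¬¬¬en) ∧ ¬vld   (De Morgan)
    = (rdy ∨ ¬¬¬en) ∧ ¬vld   (De Morgan)
    = (rdy ∨ ¬en) ∧ ¬vld   (double negation)
E2: ¬(rdy ∧ ¬vld ∧ (vld ∨ ¬vld) ∨ ¬rdy ∧ ¬vld ∧ (vld ∨ ¬vld)) ∧ ¬rdy
    = ¬(¬vld ∧ (vld ∨ ¬vld)) ∧ ¬rdy   (distribution)
    = ¬¬vld ∧ ¬rdy   (complement / identity)
    = vld ∧ ¬rdy   (double negation)
These differ: at en=0, rdy=1, vld=0, E1 = 1 but E2 = 0.

No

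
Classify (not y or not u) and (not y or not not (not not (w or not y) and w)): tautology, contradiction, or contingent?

contingent

(not y or not u) and (not y or not not (not not (w or not y) and w))
= (not y or not u) and (not y or not not (w or not y) and w)   — double negation
= (not y or not u) and (not y or (w or not y) and w)   — double negation
= (not y or not u) and (not y or w)   — absorption
= not u and w or not y   — distribution
This depends on u, w, y, so it is not a constant.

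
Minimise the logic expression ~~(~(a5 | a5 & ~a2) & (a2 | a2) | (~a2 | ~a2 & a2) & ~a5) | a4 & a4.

~~(~(a5 | a5 & ~a2) & (a2 | a2) | (~a2 | ~a2 & a2) & ~a5) | a4 & a4
= ~~(~(a5 | a5 & ~a2) & a2 | (~a2 | ~a2 & a2) & ~a5) | a4 & a4   (idempotence)
= ~~(~(a5 | a5 & ~a2) & a2 | ~a2 & ~a5) | a4 & a4   (complement / identity)
= ~(a5 | a5 & ~a2) & a2 | ~a2 & ~a5 | a4 & a4   (double negation)
= ~a5 & a2 | ~a2 & ~a5 | a4 & a4   (absorption)
= ~a5 | a4 & a4   (distribution)
= ~a5 | a4   (idempotence)

~a5 | a4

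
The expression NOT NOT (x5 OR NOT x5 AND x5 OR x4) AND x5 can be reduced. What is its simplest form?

x5

NOT NOT (x5 OR NOT x5 AND x5 OR x4) AND x5
= (x5 OR NOT x5 AND x5 OR x4) AND x5   [double negation]
= (x5 OR x4) AND x5   [complement / identity]
= x5   [absorption]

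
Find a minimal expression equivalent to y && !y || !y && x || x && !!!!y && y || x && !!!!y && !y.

x

y && !y || !y && x || x && !!!!y && y || x && !!!!y && !y
= y && !y || !y && x || x && !!!!y   (distribution)
= y && !y || !y && x || x && !!y   (double negation)
= y && !y || !y && x || x && y   (double negation)
= !y && x || x && y   (complement / identity)
= x   (distribution)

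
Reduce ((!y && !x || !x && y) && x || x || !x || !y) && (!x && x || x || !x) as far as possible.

((!y && !x || !x && y) && x || x || !x || !y) && (!x && x || x || !x)
= (!x && x || x || !x || !y) && (!x && x || x || !x)   (distribution)
= !x && x || x || !x   (absorption)
= x || !x   (complement / identity)
= true   (complement)

true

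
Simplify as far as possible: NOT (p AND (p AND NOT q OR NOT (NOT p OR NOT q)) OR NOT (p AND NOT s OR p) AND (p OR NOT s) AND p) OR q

NOT p OR q

NOT (p AND (p AND NOT q OR NOT (NOT p OR NOT q)) OR NOT (p AND NOT s OR p) AND (p OR NOT s) AND p) OR q
= NOT (p AND (p AND NOT q OR NOT (NOT p OR NOT q)) OR NOT (p AND NOT s OR p) AND p) OR q   — absorption
= NOT (p AND (p AND NOT q OR NOT (NOT p OR NOT q)) OR NOT p AND p) OR q   — absorption
= NOT (p AND (p AND NOT q OR p AND q) OR NOT p AND p) OR q   — De Morgan
= NOT (p AND p OR NOT p AND p) OR q   — distribution
= NOT p OR q   — distribution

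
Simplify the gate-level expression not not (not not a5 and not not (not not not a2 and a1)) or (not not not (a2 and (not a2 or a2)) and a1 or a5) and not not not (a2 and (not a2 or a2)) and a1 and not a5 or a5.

not not (not not a5 and not not (not not not a2 and a1)) or (not not not (a2 and (not a2 or a2)) and a1 or a5) and not not not (a2 and (not a2 or a2)) and a1 and not a5 or a5
= not not (not not a5 and not not (not not not a2 and a1)) or not not not (a2 and (not a2 or a2)) and a1 and not a5 or a5
= not (not a5 or not (not not not a2 and a1)) or not not not (a2 and (not a2 or a2)) and a1 and not a5 or a5
= not (not a5 or not (not not not a2 and a1)) or not not not a2 and a1 and not a5 or a5
= a5 and not not not a2 and a1 or not not not a2 and a1 and not a5 or a5
= not not not a2 and a1 or a5
= not a2 and a1 or a5

not a2 and a1 or a5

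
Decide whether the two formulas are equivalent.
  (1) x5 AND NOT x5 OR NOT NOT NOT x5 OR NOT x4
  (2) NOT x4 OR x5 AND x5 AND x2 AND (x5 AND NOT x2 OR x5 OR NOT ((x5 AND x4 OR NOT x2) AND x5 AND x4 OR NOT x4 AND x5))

E1: x5 AND NOT x5 OR NOT NOT NOT x5 OR NOT x4
    = x5 AND NOT x5 OR NOT x5 OR NOT x4   [double negation]
    = NOT x5 OR NOT x4   [complement / identity]
E2: NOT x4 OR x5 AND x5 AND x2 AND (x5 AND NOT x2 OR x5 OR NOT ((x5 AND x4 OR NOT x2) AND x5 AND x4 OR NOT x4 AND x5))
    = NOT x4 OR x5 AND x5 AND x2 AND (x5 AND NOT x2 OR x5 OR NOT (x5 AND x4 OR NOT x4 AND x5))   [absorption]
    = NOT x4 OR x5 AND x5 AND x2 AND (x5 AND NOT x2 OR x5 OR NOT x5)   [distribution]
    = NOT x4 OR x5 AND x5 AND x2 AND (x5 OR NOT x5)   [absorption]
    = NOT x4 OR x5 AND x2 AND (x5 OR NOT x5)   [idempotence]
    = NOT x4 OR x5 AND x2   [complement / identity]
These differ: at x2=0, x4=1, x5=0, E1 = 1 but E2 = 0.

No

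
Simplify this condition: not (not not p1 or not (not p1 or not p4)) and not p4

not (not not p1 or not (not p1 or not p4)) and not p4
= not p1 and (not p1 or not p4) and not p4   [De Morgan]
= not p1 and not p4   [absorption]

not p1 and not p4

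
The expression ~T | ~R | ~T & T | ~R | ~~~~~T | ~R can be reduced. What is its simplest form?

~T | ~R

~T | ~R | ~T & T | ~R | ~~~~~T | ~R
= ~T | ~R | ~T & T | ~R | ~~~T | ~R   — double negation
= ~T | ~R | ~R | ~~~T | ~R   — complement / identity
= ~T | ~R | ~~~T | ~R   — idempotence
= ~T | ~R | ~T | ~R   — double negation
= ~T | ~R   — idempotence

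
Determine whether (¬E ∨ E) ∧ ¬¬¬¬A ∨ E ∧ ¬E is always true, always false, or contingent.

contingent

(¬E ∨ E) ∧ ¬¬¬¬A ∨ E ∧ ¬E
= (¬E ∨ E) ∧ ¬¬¬¬A   [complement / identity]
= (¬E ∨ E) ∧ ¬¬A   [double negation]
= ¬¬A   [complement / identity]
= A   [double negation]
This depends on A, so it is not a constant.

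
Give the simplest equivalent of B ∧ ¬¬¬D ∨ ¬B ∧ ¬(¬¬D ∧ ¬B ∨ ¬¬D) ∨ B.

B ∧ ¬¬¬D ∨ ¬B ∧ ¬(¬¬D ∧ ¬B ∨ ¬¬D) ∨ B
= B ∧ ¬¬¬D ∨ ¬B ∧ ¬¬¬D ∨ B   [absorption]
= ¬¬¬D ∨ B   [distribution]
= ¬D ∨ B   [double negation]

¬D ∨ B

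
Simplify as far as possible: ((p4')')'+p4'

p4'

((p4')')'+p4'
= p4'+p4'   [double negation]
= p4'   [idempotence]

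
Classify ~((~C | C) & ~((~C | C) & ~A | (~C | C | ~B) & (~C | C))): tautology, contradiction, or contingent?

~((~C | C) & ~((~C | C) & ~A | (~C | C | ~B) & (~C | C)))
= ~~((~C | C) & ~A | (~C | C | ~B) & (~C | C))
= ~~((~C | C) & ~A | ~C | C)
= ~~(~C | C)
= ~C | C
= 1

tautology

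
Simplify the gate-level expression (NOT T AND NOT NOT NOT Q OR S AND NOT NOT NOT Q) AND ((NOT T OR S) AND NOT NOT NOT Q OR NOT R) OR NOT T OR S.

(NOT T AND NOT NOT NOT Q OR S AND NOT NOT NOT Q) AND ((NOT T OR S) AND NOT NOT NOT Q OR NOT R) OR NOT T OR S
= (NOT T OR S) AND NOT NOT NOT Q AND ((NOT T OR S) AND NOT NOT NOT Q OR NOT R) OR NOT T OR S   [distribution]
= (NOT T OR S) AND NOT NOT NOT Q AND ((NOT T OR S) AND NOT Q OR NOT R) OR NOT T OR S   [double negation]
= (NOT T OR S) AND NOT Q AND ((NOT T OR S) AND NOT Q OR NOT R) OR NOT T OR S   [double negation]
= (NOT T OR S) AND NOT Q OR NOT T OR S   [absorption]
= NOT T OR S   [absorption]

NOT T OR S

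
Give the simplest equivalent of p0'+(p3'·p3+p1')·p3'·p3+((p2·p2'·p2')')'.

p0'

p0'+(p3'·p3+p1')·p3'·p3+((p2·p2'·p2')')'
= p0'+p3'·p3+((p2·p2'·p2')')'   — absorption
= p0'+p3'·p3+p2·p2'·p2'   — double negation
= p0'+p3'·p3+p2·p2'   — idempotence
= p0'+p2·p2'   — complement / identity
= p0'   — complement / identity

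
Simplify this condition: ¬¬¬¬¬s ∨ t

¬s ∨ t

¬¬¬¬¬s ∨ t
= ¬¬¬s ∨ t   — double negation
= ¬s ∨ t   — double negation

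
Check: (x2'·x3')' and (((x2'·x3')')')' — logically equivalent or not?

E1: (x2'·x3')'
    = x2+x3
E2: (((x2'·x3')')')'
    = (x2'·x3')'
    = x2+x3
Both reduce to x2+x3, so they are equivalent.

Yes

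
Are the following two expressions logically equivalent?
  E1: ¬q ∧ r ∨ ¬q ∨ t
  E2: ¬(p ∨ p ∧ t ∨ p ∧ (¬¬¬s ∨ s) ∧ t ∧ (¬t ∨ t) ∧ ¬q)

No

E1: ¬q ∧ r ∨ ¬q ∨ t
    = ¬q ∨ t   — absorption
E2: ¬(p ∨ p ∧ t ∨ p ∧ (¬¬¬s ∨ s) ∧ t ∧ (¬t ∨ t) ∧ ¬q)
    = ¬(p ∨ p ∧ t ∨ p ∧ (¬¬¬s ∨ s) ∧ t ∧ ¬q)   — complement / identity
    = ¬(p ∨ p ∧ t ∨ p ∧ (¬s ∨ s) ∧ t ∧ ¬q)   — double negation
    = ¬(p ∨ p ∧ t ∨ p ∧ t ∧ ¬q)   — complement / identity
    = ¬(p ∨ p ∧ t)   — absorption
    = ¬p   — absorption
These differ: at p=1, q=1, r=0, s=0, t=1, E1 = 1 but E2 = 0.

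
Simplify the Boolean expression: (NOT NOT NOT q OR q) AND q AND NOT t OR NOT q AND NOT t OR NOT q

(NOT NOT NOT q OR q) AND q AND NOT t OR NOT q AND NOT t OR NOT q
= (NOT q OR q) AND q AND NOT t OR NOT q AND NOT t OR NOT q   (double negation)
= q AND NOT t OR NOT q AND NOT t OR NOT q   (complement / identity)
= NOT t OR NOT q   (distribution)

NOT t OR NOT q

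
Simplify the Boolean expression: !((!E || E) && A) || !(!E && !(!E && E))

!((!E || E) && A) || !(!E && !(!E && E))
= !((!E || E) && A) || E || !E && E   (De Morgan)
= !((!E || E) && A) || E   (complement / identity)
= !A || E   (complement / identity)

!A || E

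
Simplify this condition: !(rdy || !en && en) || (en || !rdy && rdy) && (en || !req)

!(rdy || !en && en) || (en || !rdy && rdy) && (en || !req)
= !rdy || (en || !rdy && rdy) && (en || !req)   — complement / identity
= !rdy || en && (en || !req)   — complement / identity
= !rdy || en   — absorption

!rdy || en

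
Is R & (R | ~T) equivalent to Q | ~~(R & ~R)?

No

E1: R & (R | ~T)
    = R
E2: Q | ~~(R & ~R)
    = Q | R & ~R
    = Q
These differ: at Q=1, R=0, T=0, E1 = 0 but E2 = 1.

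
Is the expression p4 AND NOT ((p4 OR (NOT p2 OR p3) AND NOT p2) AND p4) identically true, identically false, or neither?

p4 AND NOT ((p4 OR (NOT p2 OR p3) AND NOT p2) AND p4)
= p4 AND NOT ((p4 OR NOT p2) AND p4)   (absorption)
= p4 AND NOT p4   (absorption)
= FALSE   (complement)

identically false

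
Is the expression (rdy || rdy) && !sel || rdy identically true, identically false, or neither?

(rdy || rdy) && !sel || rdy
= rdy && !sel || rdy
= rdy
This depends on rdy, so it is not a constant.

neither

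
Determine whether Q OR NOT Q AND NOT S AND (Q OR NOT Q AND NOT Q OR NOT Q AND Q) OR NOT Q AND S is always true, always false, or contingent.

always true

Q OR NOT Q AND NOT S AND (Q OR NOT Q AND NOT Q OR NOT Q AND Q) OR NOT Q AND S
= Q OR NOT Q AND NOT S AND (Q OR NOT Q) OR NOT Q AND S   [distribution]
= Q OR NOT Q AND NOT S OR NOT Q AND S   [complement / identity]
= Q OR NOT Q   [distribution]
= TRUE   [complement]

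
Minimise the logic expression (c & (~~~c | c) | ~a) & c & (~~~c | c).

c

(c & (~~~c | c) | ~a) & c & (~~~c | c)
= c & (~~~c | c)
= c & (~c | c)
= c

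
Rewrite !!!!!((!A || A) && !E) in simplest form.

!!!!!((!A || A) && !E)
= !!!!!!E
= !!!!E
= !!E
= E

E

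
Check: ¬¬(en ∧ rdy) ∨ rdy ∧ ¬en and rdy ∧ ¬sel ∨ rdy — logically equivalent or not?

Yes

E1: ¬¬(en ∧ rdy) ∨ rdy ∧ ¬en
    = en ∧ rdy ∨ rdy ∧ ¬en
    = rdy
E2: rdy ∧ ¬sel ∨ rdy
    = rdy
Both reduce to rdy, so they are equivalent.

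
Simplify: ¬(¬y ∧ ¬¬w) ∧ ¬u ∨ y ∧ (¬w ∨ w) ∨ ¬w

¬(¬y ∧ ¬¬w) ∧ ¬u ∨ y ∧ (¬w ∨ w) ∨ ¬w
= ¬(¬y ∧ ¬¬w) ∧ ¬u ∨ y ∨ ¬w   — complement / identity
= (y ∨ ¬w) ∧ ¬u ∨ y ∨ ¬w   — De Morgan
= y ∨ ¬w   — absorption

y ∨ ¬w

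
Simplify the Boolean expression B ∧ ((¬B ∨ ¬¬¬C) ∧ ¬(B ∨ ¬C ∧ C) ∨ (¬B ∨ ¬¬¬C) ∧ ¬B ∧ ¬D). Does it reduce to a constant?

False

B ∧ ((¬B ∨ ¬¬¬C) ∧ ¬(B ∨ ¬C ∧ C) ∨ (¬B ∨ ¬¬¬C) ∧ ¬B ∧ ¬D)
= B ∧ ((¬B ∨ ¬¬¬C) ∧ ¬B ∨ (¬B ∨ ¬¬¬C) ∧ ¬B ∧ ¬D)   [complement / identity]
= B ∧ (¬B ∨ ¬¬¬C) ∧ ¬B   [absorption]
= B ∧ (¬B ∨ ¬C) ∧ ¬B   [double negation]
= B ∧ ¬B   [absorption]
= False   [complement]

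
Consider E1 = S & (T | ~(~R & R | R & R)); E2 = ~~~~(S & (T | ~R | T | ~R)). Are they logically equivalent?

Yes

E1: S & (T | ~(~R & R | R & R))
    = S & (T | ~R)   [distribution]
E2: ~~~~(S & (T | ~R | T | ~R))
    = ~~~~(S & (T | ~R))   [idempotence]
    = ~~(S & (T | ~R))   [double negation]
    = S & (T | ~R)   [double negation]
Both reduce to S & (T | ~R), so they are equivalent.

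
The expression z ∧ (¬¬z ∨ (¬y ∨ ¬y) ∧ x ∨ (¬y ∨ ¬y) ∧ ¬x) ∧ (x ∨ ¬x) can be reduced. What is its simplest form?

z ∧ (¬¬z ∨ (¬y ∨ ¬y) ∧ x ∨ (¬y ∨ ¬y) ∧ ¬x) ∧ (x ∨ ¬x)
= z ∧ (¬¬z ∨ ¬y ∨ ¬y) ∧ (x ∨ ¬x)
= z ∧ (¬¬z ∨ ¬y ∨ ¬y)
= z ∧ (z ∨ ¬y ∨ ¬y)
= z ∧ (z ∨ ¬y)
= z

z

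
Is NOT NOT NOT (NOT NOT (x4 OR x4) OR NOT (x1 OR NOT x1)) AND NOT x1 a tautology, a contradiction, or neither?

neither

NOT NOT NOT (NOT NOT (x4 OR x4) OR NOT (x1 OR NOT x1)) AND NOT x1
= NOT NOT (NOT (x4 OR x4) AND (x1 OR NOT x1)) AND NOT x1   (De Morgan)
= NOT NOT NOT (x4 OR x4) AND NOT x1   (complement / identity)
= NOT (x4 OR x4) AND NOT x1   (double negation)
= NOT x4 AND NOT x1   (idempotence)
This depends on x1, x4, so it is not a constant.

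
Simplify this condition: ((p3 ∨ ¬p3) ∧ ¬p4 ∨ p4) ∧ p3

((p3 ∨ ¬p3) ∧ ¬p4 ∨ p4) ∧ p3
= (¬p4 ∨ p4) ∧ p3   (complement / identity)
= p3   (complement / identity)

p3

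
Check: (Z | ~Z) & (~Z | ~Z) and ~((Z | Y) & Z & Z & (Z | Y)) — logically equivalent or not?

E1: (Z | ~Z) & (~Z | ~Z)
    = Z & ~Z | ~Z   (distribution)
    = ~Z   (complement / identity)
E2: ~((Z | Y) & Z & Z & (Z | Y))
    = ~((Z | Y) & Z & (Z | Y))   (idempotence)
    = ~((Z | Y) & Z)   (absorption)
    = ~Z   (absorption)
Both reduce to ~Z, so they are equivalent.

Yes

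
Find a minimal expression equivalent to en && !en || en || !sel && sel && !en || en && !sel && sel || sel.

en || sel

en && !en || en || !sel && sel && !en || en && !sel && sel || sel
= en && !en || en || !sel && sel || sel   (distribution)
= en && !en || en || sel   (complement / identity)
= en || sel   (complement / identity)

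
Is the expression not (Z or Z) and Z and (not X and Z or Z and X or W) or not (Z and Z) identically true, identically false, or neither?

neither

not (Z or Z) and Z and (not X and Z or Z and X or W) or not (Z and Z)
= not (Z or Z) and Z and (not X and Z or Z and X or W) or not Z
= not (Z or Z) and Z and (Z or W) or not Z
= not Z and Z and (Z or W) or not Z
= not Z and Z or not Z
= not Z
This depends on Z, so it is not a constant.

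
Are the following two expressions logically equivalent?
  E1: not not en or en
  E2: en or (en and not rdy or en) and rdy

E1: not not en or en
    = en or en
    = en
E2: en or (en and not rdy or en) and rdy
    = en or en and rdy
    = en
Both reduce to en, so they are equivalent.

Yes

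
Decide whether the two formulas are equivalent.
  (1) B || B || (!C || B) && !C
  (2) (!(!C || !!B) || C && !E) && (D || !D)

No

E1: B || B || (!C || B) && !C
    = B || B || !C   (absorption)
    = B || !C   (idempotence)
E2: (!(!C || !!B) || C && !E) && (D || !D)
    = !(!C || !!B) || C && !E   (complement / identity)
    = C && !B || C && !E   (De Morgan)
    = C && (!B || !E)   (distribution)
These differ: at B=1, C=0, D=0, E=1, E1 = 1 but E2 = 0.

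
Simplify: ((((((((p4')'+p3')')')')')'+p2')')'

((((((((p4')'+p3')')')')')'+p2')')'
= ((((((p4'·p3)')')')'+p2')')'   — De Morgan
= ((((p4'·p3)')')')'+p2'   — double negation
= ((p4'·p3)')'+p2'   — double negation
= p4'·p3+p2'   — double negation

p4'·p3+p2'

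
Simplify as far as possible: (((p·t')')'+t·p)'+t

(((p·t')')'+t·p)'+t
= (p·t'+t·p)'+t   (double negation)
= p'+t   (distribution)

p'+t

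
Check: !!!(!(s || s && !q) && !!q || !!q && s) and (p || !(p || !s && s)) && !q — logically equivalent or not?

Yes

E1: !!!(!(s || s && !q) && !!q || !!q && s)
    = !!!(!s && !!q || !!q && s)   [absorption]
    = !!!!!q   [distribution]
    = !!!q   [double negation]
    = !q   [double negation]
E2: (p || !(p || !s && s)) && !q
    = (p || !p) && !q   [complement / identity]
    = !q   [complement / identity]
Both reduce to !q, so they are equivalent.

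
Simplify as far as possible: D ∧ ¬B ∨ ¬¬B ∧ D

D

D ∧ ¬B ∨ ¬¬B ∧ D
= D ∧ ¬B ∨ B ∧ D   (double negation)
= D   (distribution)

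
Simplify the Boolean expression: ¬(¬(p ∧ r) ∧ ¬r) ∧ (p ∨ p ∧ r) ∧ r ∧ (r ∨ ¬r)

¬(¬(p ∧ r) ∧ ¬r) ∧ (p ∨ p ∧ r) ∧ r ∧ (r ∨ ¬r)
= ¬(¬(p ∧ r) ∧ ¬r) ∧ p ∧ r ∧ (r ∨ ¬r)
= ¬(¬(p ∧ r) ∧ ¬r) ∧ p ∧ r
= (p ∧ r ∨ r) ∧ p ∧ r
= p ∧ r

p ∧ r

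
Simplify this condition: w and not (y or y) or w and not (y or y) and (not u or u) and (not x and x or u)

w and not y

w and not (y or y) or w and not (y or y) and (not u or u) and (not x and x or u)
= w and not (y or y) or w and not (y or y) and (not x and x or u)   [complement / identity]
= w and not (y or y) or w and not (y or y) and u   [complement / identity]
= w and not (y or y)   [absorption]
= w and not y   [idempotence]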